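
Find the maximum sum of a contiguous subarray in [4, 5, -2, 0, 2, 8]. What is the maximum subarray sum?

Using Kadane's algorithm on [4, 5, -2, 0, 2, 8]:

Scanning through the array:
Position 1 (value 5): max_ending_here = 9, max_so_far = 9
Position 2 (value -2): max_ending_here = 7, max_so_far = 9
Position 3 (value 0): max_ending_here = 7, max_so_far = 9
Position 4 (value 2): max_ending_here = 9, max_so_far = 9
Position 5 (value 8): max_ending_here = 17, max_so_far = 17

Maximum subarray: [4, 5, -2, 0, 2, 8]
Maximum sum: 17

The maximum subarray is [4, 5, -2, 0, 2, 8] with sum 17. This subarray runs from index 0 to index 5.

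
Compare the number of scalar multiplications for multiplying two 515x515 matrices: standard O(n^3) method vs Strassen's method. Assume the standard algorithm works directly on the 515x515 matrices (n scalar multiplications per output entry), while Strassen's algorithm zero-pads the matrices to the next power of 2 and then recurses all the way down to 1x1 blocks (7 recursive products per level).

Matrix multiplication for 515x515 matrices:

Strassen's algorithm requires power-of-2 dimensions. Pad 515x515 to 1024x1024 (next power of 2).

Standard algorithm: 515^3 = 136590875 multiplications
Strassen's algorithm: 7^(log2(1024)) = 7^10 = 282475249 multiplications
Difference: 136590875 - 282475249 = -145884374 (Strassen uses MORE here due to padding overhead — for small or just-over-power-of-2 n, padding can outweigh the per-level savings)

Standard: 136590875 multiplications (515^3). Strassen: 282475249 multiplications (7^10, after padding to 1024x1024). Strassen reduces 8 recursive multiplications to 7 at each level.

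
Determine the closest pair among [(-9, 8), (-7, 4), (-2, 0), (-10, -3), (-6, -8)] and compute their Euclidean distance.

Computing all pairwise distances among 5 points:

d((-9, 8), (-7, 4)) = 4.4721 <-- minimum
d((-9, 8), (-2, 0)) = 10.6301
d((-9, 8), (-10, -3)) = 11.0454
d((-9, 8), (-6, -8)) = 16.2788
d((-7, 4), (-2, 0)) = 6.4031
d((-7, 4), (-10, -3)) = 7.6158
d((-7, 4), (-6, -8)) = 12.0416
d((-2, 0), (-10, -3)) = 8.544
d((-2, 0), (-6, -8)) = 8.9443
d((-10, -3), (-6, -8)) = 6.4031

Closest pair: (-9, 8) and (-7, 4) with distance 4.4721

The closest pair is (-9, 8) and (-7, 4) with Euclidean distance 4.4721. For 5 points, brute-force pairwise comparison is shown above. For large n, the divide-and-conquer algorithm (sort by x, recurse on halves, check the dividing strip) achieves O(n log n).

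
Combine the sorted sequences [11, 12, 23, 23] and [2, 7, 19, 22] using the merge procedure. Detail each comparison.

Merging process:

Compare 11 vs 2: take 2 from right. Merged: [2]
Compare 11 vs 7: take 7 from right. Merged: [2, 7]
Compare 11 vs 19: take 11 from left. Merged: [2, 7, 11]
Compare 12 vs 19: take 12 from left. Merged: [2, 7, 11, 12]
Compare 23 vs 19: take 19 from right. Merged: [2, 7, 11, 12, 19]
Compare 23 vs 22: take 22 from right. Merged: [2, 7, 11, 12, 19, 22]
Append remaining from left: [23, 23]. Merged: [2, 7, 11, 12, 19, 22, 23, 23]

Final merged array: [2, 7, 11, 12, 19, 22, 23, 23]
Total comparisons: 6

The merged array is [2, 7, 11, 12, 19, 22, 23, 23], requiring 6 comparisons. The merge step runs in O(n) time where n is the total number of elements.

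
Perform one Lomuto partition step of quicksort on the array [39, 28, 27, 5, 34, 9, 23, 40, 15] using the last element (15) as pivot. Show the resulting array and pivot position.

Lomuto partition with pivot = 15:

Initial array: [39, 28, 27, 5, 34, 9, 23, 40, 15]

arr[0]=39 > 15: no swap
arr[1]=28 > 15: no swap
arr[2]=27 > 15: no swap
arr[3]=5 <= 15: swap with position 0, array becomes [5, 28, 27, 39, 34, 9, 23, 40, 15]
arr[4]=34 > 15: no swap
arr[5]=9 <= 15: swap with position 1, array becomes [5, 9, 27, 39, 34, 28, 23, 40, 15]
arr[6]=23 > 15: no swap
arr[7]=40 > 15: no swap

Place pivot at position 2: [5, 9, 15, 39, 34, 28, 23, 40, 27]
Pivot position: 2

After partitioning with pivot 15, the array becomes [5, 9, 15, 39, 34, 28, 23, 40, 27]. The pivot is placed at index 2. All elements to the left of the pivot are <= 15, and all elements to the right are > 15.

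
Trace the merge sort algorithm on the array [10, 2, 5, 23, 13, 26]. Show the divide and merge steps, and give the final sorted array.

Merge sort trace:

Split: [10, 2, 5, 23, 13, 26] -> [10, 2, 5] and [23, 13, 26]
  Split: [10, 2, 5] -> [10] and [2, 5]
    Split: [2, 5] -> [2] and [5]
    Merge: [2] + [5] -> [2, 5]
  Merge: [10] + [2, 5] -> [2, 5, 10]
  Split: [23, 13, 26] -> [23] and [13, 26]
    Split: [13, 26] -> [13] and [26]
    Merge: [13] + [26] -> [13, 26]
  Merge: [23] + [13, 26] -> [13, 23, 26]
Merge: [2, 5, 10] + [13, 23, 26] -> [2, 5, 10, 13, 23, 26]

Final sorted array: [2, 5, 10, 13, 23, 26]

The merge sort proceeds by recursively splitting the array and merging sorted halves.
After all merges, the sorted array is [2, 5, 10, 13, 23, 26].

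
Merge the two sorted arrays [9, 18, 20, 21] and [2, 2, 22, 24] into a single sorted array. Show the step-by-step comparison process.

Merging process:

Compare 9 vs 2: take 2 from right. Merged: [2]
Compare 9 vs 2: take 2 from right. Merged: [2, 2]
Compare 9 vs 22: take 9 from left. Merged: [2, 2, 9]
Compare 18 vs 22: take 18 from left. Merged: [2, 2, 9, 18]
Compare 20 vs 22: take 20 from left. Merged: [2, 2, 9, 18, 20]
Compare 21 vs 22: take 21 from left. Merged: [2, 2, 9, 18, 20, 21]
Append remaining from right: [22, 24]. Merged: [2, 2, 9, 18, 20, 21, 22, 24]

Final merged array: [2, 2, 9, 18, 20, 21, 22, 24]
Total comparisons: 6

The merged array is [2, 2, 9, 18, 20, 21, 22, 24], requiring 6 comparisons. The merge step runs in O(n) time where n is the total number of elements.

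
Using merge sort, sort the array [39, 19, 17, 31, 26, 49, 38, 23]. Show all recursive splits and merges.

Merge sort trace:

Split: [39, 19, 17, 31, 26, 49, 38, 23] -> [39, 19, 17, 31] and [26, 49, 38, 23]
  Split: [39, 19, 17, 31] -> [39, 19] and [17, 31]
    Split: [39, 19] -> [39] and [19]
    Merge: [39] + [19] -> [19, 39]
    Split: [17, 31] -> [17] and [31]
    Merge: [17] + [31] -> [17, 31]
  Merge: [19, 39] + [17, 31] -> [17, 19, 31, 39]
  Split: [26, 49, 38, 23] -> [26, 49] and [38, 23]
    Split: [26, 49] -> [26] and [49]
    Merge: [26] + [49] -> [26, 49]
    Split: [38, 23] -> [38] and [23]
    Merge: [38] + [23] -> [23, 38]
  Merge: [26, 49] + [23, 38] -> [23, 26, 38, 49]
Merge: [17, 19, 31, 39] + [23, 26, 38, 49] -> [17, 19, 23, 26, 31, 38, 39, 49]

Final sorted array: [17, 19, 23, 26, 31, 38, 39, 49]

The merge sort proceeds by recursively splitting the array and merging sorted halves.
After all merges, the sorted array is [17, 19, 23, 26, 31, 38, 39, 49].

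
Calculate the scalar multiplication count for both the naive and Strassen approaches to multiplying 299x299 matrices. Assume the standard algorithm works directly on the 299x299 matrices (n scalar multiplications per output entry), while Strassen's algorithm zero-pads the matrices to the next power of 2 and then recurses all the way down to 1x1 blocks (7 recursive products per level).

Matrix multiplication for 299x299 matrices:

Strassen's algorithm requires power-of-2 dimensions. Pad 299x299 to 512x512 (next power of 2).

Standard algorithm: 299^3 = 26730899 multiplications
Strassen's algorithm: 7^(log2(512)) = 7^9 = 40353607 multiplications
Difference: 26730899 - 40353607 = -13622708 (Strassen uses MORE here due to padding overhead — for small or just-over-power-of-2 n, padding can outweigh the per-level savings)

Standard: 26730899 multiplications (299^3). Strassen: 40353607 multiplications (7^9, after padding to 512x512). Strassen reduces 8 recursive multiplications to 7 at each level.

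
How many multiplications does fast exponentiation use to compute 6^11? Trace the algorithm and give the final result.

Computing 6^11 by squaring (build up from 6^1; each line after the first costs one multiplication):

6^1 = 6
6^2 = (6^1)^2 = 6^2 = 36
6^4 = (6^2)^2 = 36^2 = 1296
6^5 = 6 * 6^4 = 6 * 1296 = 7776
6^10 = (6^5)^2 = 7776^2 = 60466176
6^11 = 6 * 6^10 = 6 * 60466176 = 362797056

Result: 362797056
Multiplications needed: 5 (5 lines after 6^1)

6^11 = 362797056. Using exponentiation by squaring, this requires 5 multiplications. The key idea: if the exponent is even, square the half-power; if odd, multiply by the base once.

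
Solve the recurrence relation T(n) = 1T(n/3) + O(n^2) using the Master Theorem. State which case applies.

Master Theorem for T(n) = 1T(n/3) + O(n^2):

a = 1, b = 3, c = 2
log_b(a) = log_3(1) = 0.0000

Case 3: c = 2 > log_3(1) = 0.0000
T(n) = O(n^2) = O(n^2)

For T(n) = 1T(n/3) + O(n^2): log_3(1) = 0.0000. This is Case 3 of the Master Theorem (c > log_b(a), work dominated by root), giving O(n^2).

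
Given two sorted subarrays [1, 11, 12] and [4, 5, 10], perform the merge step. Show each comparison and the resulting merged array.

Merging process:

Compare 1 vs 4: take 1 from left. Merged: [1]
Compare 11 vs 4: take 4 from right. Merged: [1, 4]
Compare 11 vs 5: take 5 from right. Merged: [1, 4, 5]
Compare 11 vs 10: take 10 from right. Merged: [1, 4, 5, 10]
Append remaining from left: [11, 12]. Merged: [1, 4, 5, 10, 11, 12]

Final merged array: [1, 4, 5, 10, 11, 12]
Total comparisons: 4

The merged array is [1, 4, 5, 10, 11, 12], requiring 4 comparisons. The merge step runs in O(n) time where n is the total number of elements.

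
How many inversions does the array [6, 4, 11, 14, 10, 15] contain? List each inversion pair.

Finding inversions in [6, 4, 11, 14, 10, 15]:

(0, 1): arr[0]=6 > arr[1]=4
(2, 4): arr[2]=11 > arr[4]=10
(3, 4): arr[3]=14 > arr[4]=10

Total inversions: 3

The array has 3 inversion(s): (0,1), (2,4), (3,4). Each pair (i,j) satisfies i < j and arr[i] > arr[j].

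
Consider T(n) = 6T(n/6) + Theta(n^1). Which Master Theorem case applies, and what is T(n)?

Master Theorem for T(n) = 6T(n/6) + O(n^1):

a = 6, b = 6, c = 1
log_b(a) = log_6(6) = 1.0000

Case 2: c = 1 = log_6(6) = 1.0000
T(n) = O(n^1 log n) = O(n log n)

For T(n) = 6T(n/6) + O(n^1): log_6(6) = 1.0000. This is Case 2 of the Master Theorem (c = log_b(a), equal work at all levels), giving O(n log n).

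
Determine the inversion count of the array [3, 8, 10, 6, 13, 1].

Finding inversions in [3, 8, 10, 6, 13, 1]:

(0, 5): arr[0]=3 > arr[5]=1
(1, 3): arr[1]=8 > arr[3]=6
(1, 5): arr[1]=8 > arr[5]=1
(2, 3): arr[2]=10 > arr[3]=6
(2, 5): arr[2]=10 > arr[5]=1
(3, 5): arr[3]=6 > arr[5]=1
(4, 5): arr[4]=13 > arr[5]=1

Total inversions: 7

The array has 7 inversion(s): (0,5), (1,3), (1,5), (2,3), (2,5), (3,5), (4,5). Each pair (i,j) satisfies i < j and arr[i] > arr[j].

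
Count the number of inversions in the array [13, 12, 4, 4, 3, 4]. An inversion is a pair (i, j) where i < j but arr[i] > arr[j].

Finding inversions in [13, 12, 4, 4, 3, 4]:

(0, 1): arr[0]=13 > arr[1]=12
(0, 2): arr[0]=13 > arr[2]=4
(0, 3): arr[0]=13 > arr[3]=4
(0, 4): arr[0]=13 > arr[4]=3
(0, 5): arr[0]=13 > arr[5]=4
(1, 2): arr[1]=12 > arr[2]=4
(1, 3): arr[1]=12 > arr[3]=4
(1, 4): arr[1]=12 > arr[4]=3
(1, 5): arr[1]=12 > arr[5]=4
(2, 4): arr[2]=4 > arr[4]=3
(3, 4): arr[3]=4 > arr[4]=3

Total inversions: 11

The array has 11 inversion(s): (0,1), (0,2), (0,3), (0,4), (0,5), (1,2), (1,3), (1,4), (1,5), (2,4), (3,4). Each pair (i,j) satisfies i < j and arr[i] > arr[j].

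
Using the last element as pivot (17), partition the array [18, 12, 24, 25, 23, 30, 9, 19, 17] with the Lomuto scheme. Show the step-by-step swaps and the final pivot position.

Lomuto partition with pivot = 17:

Initial array: [18, 12, 24, 25, 23, 30, 9, 19, 17]

arr[0]=18 > 17: no swap
arr[1]=12 <= 17: swap with position 0, array becomes [12, 18, 24, 25, 23, 30, 9, 19, 17]
arr[2]=24 > 17: no swap
arr[3]=25 > 17: no swap
arr[4]=23 > 17: no swap
arr[5]=30 > 17: no swap
arr[6]=9 <= 17: swap with position 1, array becomes [12, 9, 24, 25, 23, 30, 18, 19, 17]
arr[7]=19 > 17: no swap

Place pivot at position 2: [12, 9, 17, 25, 23, 30, 18, 19, 24]
Pivot position: 2

After partitioning with pivot 17, the array becomes [12, 9, 17, 25, 23, 30, 18, 19, 24]. The pivot is placed at index 2. All elements to the left of the pivot are <= 17, and all elements to the right are > 17.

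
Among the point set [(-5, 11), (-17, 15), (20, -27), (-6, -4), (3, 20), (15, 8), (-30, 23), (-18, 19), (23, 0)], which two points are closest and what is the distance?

Computing all pairwise distances among 9 points:

d((-5, 11), (-17, 15)) = 12.6491
d((-5, 11), (20, -27)) = 45.4863
d((-5, 11), (-6, -4)) = 15.0333
d((-5, 11), (3, 20)) = 12.0416
d((-5, 11), (15, 8)) = 20.2237
d((-5, 11), (-30, 23)) = 27.7308
d((-5, 11), (-18, 19)) = 15.2643
d((-5, 11), (23, 0)) = 30.0832
d((-17, 15), (20, -27)) = 55.9732
d((-17, 15), (-6, -4)) = 21.9545
d((-17, 15), (3, 20)) = 20.6155
d((-17, 15), (15, 8)) = 32.7567
d((-17, 15), (-30, 23)) = 15.2643
d((-17, 15), (-18, 19)) = 4.1231 <-- minimum
d((-17, 15), (23, 0)) = 42.72
d((20, -27), (-6, -4)) = 34.7131
d((20, -27), (3, 20)) = 49.98
d((20, -27), (15, 8)) = 35.3553
d((20, -27), (-30, 23)) = 70.7107
d((20, -27), (-18, 19)) = 59.6657
d((20, -27), (23, 0)) = 27.1662
d((-6, -4), (3, 20)) = 25.632
d((-6, -4), (15, 8)) = 24.1868
d((-6, -4), (-30, 23)) = 36.1248
d((-6, -4), (-18, 19)) = 25.9422
d((-6, -4), (23, 0)) = 29.2746
d((3, 20), (15, 8)) = 16.9706
d((3, 20), (-30, 23)) = 33.1361
d((3, 20), (-18, 19)) = 21.0238
d((3, 20), (23, 0)) = 28.2843
d((15, 8), (-30, 23)) = 47.4342
d((15, 8), (-18, 19)) = 34.7851
d((15, 8), (23, 0)) = 11.3137
d((-30, 23), (-18, 19)) = 12.6491
d((-30, 23), (23, 0)) = 57.7754
d((-18, 19), (23, 0)) = 45.1885

Closest pair: (-17, 15) and (-18, 19) with distance 4.1231

The closest pair is (-17, 15) and (-18, 19) with Euclidean distance 4.1231. For 9 points, brute-force pairwise comparison is shown above. For large n, the divide-and-conquer algorithm (sort by x, recurse on halves, check the dividing strip) achieves O(n log n).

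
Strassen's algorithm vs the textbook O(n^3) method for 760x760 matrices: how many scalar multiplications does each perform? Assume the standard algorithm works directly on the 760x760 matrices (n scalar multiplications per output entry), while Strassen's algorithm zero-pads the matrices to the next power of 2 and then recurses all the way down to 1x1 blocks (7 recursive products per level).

Matrix multiplication for 760x760 matrices:

Strassen's algorithm requires power-of-2 dimensions. Pad 760x760 to 1024x1024 (next power of 2).

Standard algorithm: 760^3 = 438976000 multiplications
Strassen's algorithm: 7^(log2(1024)) = 7^10 = 282475249 multiplications
Savings: 438976000 - 282475249 = 156500751 multiplications

Standard: 438976000 multiplications (760^3). Strassen: 282475249 multiplications (7^10, after padding to 1024x1024). Strassen reduces 8 recursive multiplications to 7 at each level.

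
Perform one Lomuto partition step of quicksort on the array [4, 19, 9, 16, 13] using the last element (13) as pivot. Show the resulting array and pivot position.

Lomuto partition with pivot = 13:

Initial array: [4, 19, 9, 16, 13]

arr[0]=4 <= 13: swap with position 0, array becomes [4, 19, 9, 16, 13]
arr[1]=19 > 13: no swap
arr[2]=9 <= 13: swap with position 1, array becomes [4, 9, 19, 16, 13]
arr[3]=16 > 13: no swap

Place pivot at position 2: [4, 9, 13, 16, 19]
Pivot position: 2

After partitioning with pivot 13, the array becomes [4, 9, 13, 16, 19]. The pivot is placed at index 2. All elements to the left of the pivot are <= 13, and all elements to the right are > 13.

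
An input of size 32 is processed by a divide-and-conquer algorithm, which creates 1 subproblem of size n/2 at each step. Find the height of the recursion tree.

For divide and conquer with division factor 2:

Problem sizes at each level:
Level 0: 32
Level 1: 16
Level 2: 8
Level 3: 4
Level 4: 2
Level 5: 1

The root is level 0 and the size-1 base case is level 5 (the tree spans levels 0 through 5, i.e. 6 levels counting the root), so the depth is the number of divisions: log_2(32) = 5

The recursion tree depth is log_2(32) = 5. At each level, the problem size is divided by 2, so it takes 5 divisions to reduce to a base case of size 1. The algorithm makes 1 recursive call at each level.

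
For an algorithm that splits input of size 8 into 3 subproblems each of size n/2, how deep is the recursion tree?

For divide and conquer with division factor 2:

Problem sizes at each level:
Level 0: 8
Level 1: 4
Level 2: 2
Level 3: 1

The root is level 0 and the size-1 base case is level 3 (the tree spans levels 0 through 3, i.e. 4 levels counting the root), so the depth is the number of divisions: log_2(8) = 3

The recursion tree depth is log_2(8) = 3. At each level, the problem size is divided by 2, so it takes 3 divisions to reduce to a base case of size 1. The algorithm makes 3 recursive calls at each level.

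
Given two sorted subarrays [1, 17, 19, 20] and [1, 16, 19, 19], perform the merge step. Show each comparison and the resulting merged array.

Merging process:

Compare 1 vs 1: take 1 from left. Merged: [1]
Compare 17 vs 1: take 1 from right. Merged: [1, 1]
Compare 17 vs 16: take 16 from right. Merged: [1, 1, 16]
Compare 17 vs 19: take 17 from left. Merged: [1, 1, 16, 17]
Compare 19 vs 19: take 19 from left. Merged: [1, 1, 16, 17, 19]
Compare 20 vs 19: take 19 from right. Merged: [1, 1, 16, 17, 19, 19]
Compare 20 vs 19: take 19 from right. Merged: [1, 1, 16, 17, 19, 19, 19]
Append remaining from left: [20]. Merged: [1, 1, 16, 17, 19, 19, 19, 20]

Final merged array: [1, 1, 16, 17, 19, 19, 19, 20]
Total comparisons: 7

The merged array is [1, 1, 16, 17, 19, 19, 19, 20], requiring 7 comparisons. The merge step runs in O(n) time where n is the total number of elements.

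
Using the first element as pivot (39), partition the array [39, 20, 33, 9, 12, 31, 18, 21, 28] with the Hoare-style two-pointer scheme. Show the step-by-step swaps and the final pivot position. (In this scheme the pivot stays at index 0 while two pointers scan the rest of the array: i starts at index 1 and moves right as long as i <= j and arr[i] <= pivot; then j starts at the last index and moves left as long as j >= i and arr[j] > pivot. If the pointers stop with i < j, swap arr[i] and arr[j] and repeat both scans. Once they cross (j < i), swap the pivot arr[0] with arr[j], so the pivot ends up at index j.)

Hoare-style two-pointer partition with pivot = 39:

Initial array: [39, 20, 33, 9, 12, 31, 18, 21, 28]

Pointers start at i = 1, j = 8.
i ends at 9, j ends at 8: the pointers have crossed (j < i), so scanning stops.

Swap pivot arr[0] with arr[8] to place pivot at position 8: [28, 20, 33, 9, 12, 31, 18, 21, 39]
Pivot position: 8

After partitioning with pivot 39, the array becomes [28, 20, 33, 9, 12, 31, 18, 21, 39]. The pivot is placed at index 8. All elements to the left of the pivot are <= 39, and all elements to the right are > 39.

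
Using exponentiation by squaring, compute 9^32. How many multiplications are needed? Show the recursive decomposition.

Computing 9^32 by squaring (build up from 9^1; each line after the first costs one multiplication):

9^1 = 9
9^2 = (9^1)^2 = 9^2 = 81
9^4 = (9^2)^2 = 81^2 = 6561
9^8 = (9^4)^2 = 6561^2 = 43046721
9^16 = (9^8)^2 = 43046721^2 = 1853020188851841
9^32 = (9^16)^2 = 1853020188851841^2 = 3433683820292512484657849089281

Result: 3433683820292512484657849089281
Multiplications needed: 5 (5 lines after 9^1)

9^32 = 3433683820292512484657849089281. Using exponentiation by squaring, this requires 5 multiplications. The key idea: if the exponent is even, square the half-power; if odd, multiply by the base once.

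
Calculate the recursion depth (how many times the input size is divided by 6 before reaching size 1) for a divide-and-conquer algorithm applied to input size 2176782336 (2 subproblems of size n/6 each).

For divide and conquer with division factor 6:

Problem sizes at each level:
Level 0: 2176782336
Level 1: 362797056
Level 2: 60466176
Level 3: 10077696
Level 4: 1679616
Level 5: 279936
Level 6: 46656
Level 7: 7776
Level 8: 1296
Level 9: 216
Level 10: 36
Level 11: 6
Level 12: 1

The root is level 0 and the size-1 base case is level 12 (the tree spans levels 0 through 12, i.e. 13 levels counting the root), so the depth is the number of divisions: log_6(2176782336) = 12

The recursion tree depth is log_6(2176782336) = 12. At each level, the problem size is divided by 6, so it takes 12 divisions to reduce to a base case of size 1. The algorithm makes 2 recursive calls at each level.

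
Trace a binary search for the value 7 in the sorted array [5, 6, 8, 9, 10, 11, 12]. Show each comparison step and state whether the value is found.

Binary search for 7 in [5, 6, 8, 9, 10, 11, 12]:

lo=0, hi=6, mid=3, arr[mid]=9 -> 9 > 7, search left half
lo=0, hi=2, mid=1, arr[mid]=6 -> 6 < 7, search right half
lo=2, hi=2, mid=2, arr[mid]=8 -> 8 > 7, search left half
lo=2 > hi=1, target 7 not found

Binary search determines that 7 is not in the array after 3 comparisons. The search space was exhausted without finding the target.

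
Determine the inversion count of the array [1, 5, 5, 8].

Finding inversions in [1, 5, 5, 8]:


Total inversions: 0

The array has 0 inversions. It is already sorted.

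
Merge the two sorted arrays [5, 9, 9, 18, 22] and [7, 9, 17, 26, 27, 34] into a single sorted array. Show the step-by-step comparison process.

Merging process:

Compare 5 vs 7: take 5 from left. Merged: [5]
Compare 9 vs 7: take 7 from right. Merged: [5, 7]
Compare 9 vs 9: take 9 from left. Merged: [5, 7, 9]
Compare 9 vs 9: take 9 from left. Merged: [5, 7, 9, 9]
Compare 18 vs 9: take 9 from right. Merged: [5, 7, 9, 9, 9]
Compare 18 vs 17: take 17 from right. Merged: [5, 7, 9, 9, 9, 17]
Compare 18 vs 26: take 18 from left. Merged: [5, 7, 9, 9, 9, 17, 18]
Compare 22 vs 26: take 22 from left. Merged: [5, 7, 9, 9, 9, 17, 18, 22]
Append remaining from right: [26, 27, 34]. Merged: [5, 7, 9, 9, 9, 17, 18, 22, 26, 27, 34]

Final merged array: [5, 7, 9, 9, 9, 17, 18, 22, 26, 27, 34]
Total comparisons: 8

The merged array is [5, 7, 9, 9, 9, 17, 18, 22, 26, 27, 34], requiring 8 comparisons. The merge step runs in O(n) time where n is the total number of elements.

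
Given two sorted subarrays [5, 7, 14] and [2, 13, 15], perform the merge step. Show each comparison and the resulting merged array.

Merging process:

Compare 5 vs 2: take 2 from right. Merged: [2]
Compare 5 vs 13: take 5 from left. Merged: [2, 5]
Compare 7 vs 13: take 7 from left. Merged: [2, 5, 7]
Compare 14 vs 13: take 13 from right. Merged: [2, 5, 7, 13]
Compare 14 vs 15: take 14 from left. Merged: [2, 5, 7, 13, 14]
Append remaining from right: [15]. Merged: [2, 5, 7, 13, 14, 15]

Final merged array: [2, 5, 7, 13, 14, 15]
Total comparisons: 5

The merged array is [2, 5, 7, 13, 14, 15], requiring 5 comparisons. The merge step runs in O(n) time where n is the total number of elements.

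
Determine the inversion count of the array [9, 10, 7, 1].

Finding inversions in [9, 10, 7, 1]:

(0, 2): arr[0]=9 > arr[2]=7
(0, 3): arr[0]=9 > arr[3]=1
(1, 2): arr[1]=10 > arr[2]=7
(1, 3): arr[1]=10 > arr[3]=1
(2, 3): arr[2]=7 > arr[3]=1

Total inversions: 5

The array has 5 inversion(s): (0,2), (0,3), (1,2), (1,3), (2,3). Each pair (i,j) satisfies i < j and arr[i] > arr[j].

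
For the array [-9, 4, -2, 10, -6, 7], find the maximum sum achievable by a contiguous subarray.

Using Kadane's algorithm on [-9, 4, -2, 10, -6, 7]:

Scanning through the array:
Position 1 (value 4): max_ending_here = 4, max_so_far = 4
Position 2 (value -2): max_ending_here = 2, max_so_far = 4
Position 3 (value 10): max_ending_here = 12, max_so_far = 12
Position 4 (value -6): max_ending_here = 6, max_so_far = 12
Position 5 (value 7): max_ending_here = 13, max_so_far = 13

Maximum subarray: [4, -2, 10, -6, 7]
Maximum sum: 13

The maximum subarray is [4, -2, 10, -6, 7] with sum 13. This subarray runs from index 1 to index 5.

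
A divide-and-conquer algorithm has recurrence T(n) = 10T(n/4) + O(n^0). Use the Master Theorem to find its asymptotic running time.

Master Theorem for T(n) = 10T(n/4) + O(n^0):

a = 10, b = 4, c = 0
log_b(a) = log_4(10) = 1.6610

Case 1: c = 0 < log_4(10) = 1.6610
T(n) = O(n^(log_4 10))

For T(n) = 10T(n/4) + O(n^0): log_4(10) = 1.6610. This is Case 1 of the Master Theorem (c < log_b(a), work dominated by leaves), giving O(n^(log_4 10)).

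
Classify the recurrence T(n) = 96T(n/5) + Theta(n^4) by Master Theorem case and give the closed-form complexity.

Master Theorem for T(n) = 96T(n/5) + O(n^4):

a = 96, b = 5, c = 4
log_b(a) = log_5(96) = 2.8360

Case 3: c = 4 > log_5(96) = 2.8360
T(n) = O(n^4) = O(n^4)

For T(n) = 96T(n/5) + O(n^4): log_5(96) = 2.8360. This is Case 3 of the Master Theorem (c > log_b(a), work dominated by root), giving O(n^4).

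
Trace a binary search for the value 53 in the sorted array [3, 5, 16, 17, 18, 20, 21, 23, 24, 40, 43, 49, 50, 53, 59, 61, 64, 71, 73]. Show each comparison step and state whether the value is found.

Binary search for 53 in [3, 5, 16, 17, 18, 20, 21, 23, 24, 40, 43, 49, 50, 53, 59, 61, 64, 71, 73]:

lo=0, hi=18, mid=9, arr[mid]=40 -> 40 < 53, search right half
lo=10, hi=18, mid=14, arr[mid]=59 -> 59 > 53, search left half
lo=10, hi=13, mid=11, arr[mid]=49 -> 49 < 53, search right half
lo=12, hi=13, mid=12, arr[mid]=50 -> 50 < 53, search right half
lo=13, hi=13, mid=13, arr[mid]=53 -> Found target at index 13!

Binary search finds 53 at index 13 after 5 comparisons. The search repeatedly halves the search space by comparing with the middle element.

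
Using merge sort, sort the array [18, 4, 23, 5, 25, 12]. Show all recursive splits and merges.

Merge sort trace:

Split: [18, 4, 23, 5, 25, 12] -> [18, 4, 23] and [5, 25, 12]
  Split: [18, 4, 23] -> [18] and [4, 23]
    Split: [4, 23] -> [4] and [23]
    Merge: [4] + [23] -> [4, 23]
  Merge: [18] + [4, 23] -> [4, 18, 23]
  Split: [5, 25, 12] -> [5] and [25, 12]
    Split: [25, 12] -> [25] and [12]
    Merge: [25] + [12] -> [12, 25]
  Merge: [5] + [12, 25] -> [5, 12, 25]
Merge: [4, 18, 23] + [5, 12, 25] -> [4, 5, 12, 18, 23, 25]

Final sorted array: [4, 5, 12, 18, 23, 25]

The merge sort proceeds by recursively splitting the array and merging sorted halves.
After all merges, the sorted array is [4, 5, 12, 18, 23, 25].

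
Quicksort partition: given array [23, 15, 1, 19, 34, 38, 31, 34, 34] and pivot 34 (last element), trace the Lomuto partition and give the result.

Lomuto partition with pivot = 34:

Initial array: [23, 15, 1, 19, 34, 38, 31, 34, 34]

arr[0]=23 <= 34: swap with position 0, array becomes [23, 15, 1, 19, 34, 38, 31, 34, 34]
arr[1]=15 <= 34: swap with position 1, array becomes [23, 15, 1, 19, 34, 38, 31, 34, 34]
arr[2]=1 <= 34: swap with position 2, array becomes [23, 15, 1, 19, 34, 38, 31, 34, 34]
arr[3]=19 <= 34: swap with position 3, array becomes [23, 15, 1, 19, 34, 38, 31, 34, 34]
arr[4]=34 <= 34: swap with position 4, array becomes [23, 15, 1, 19, 34, 38, 31, 34, 34]
arr[5]=38 > 34: no swap
arr[6]=31 <= 34: swap with position 5, array becomes [23, 15, 1, 19, 34, 31, 38, 34, 34]
arr[7]=34 <= 34: swap with position 6, array becomes [23, 15, 1, 19, 34, 31, 34, 38, 34]

Place pivot at position 7: [23, 15, 1, 19, 34, 31, 34, 34, 38]
Pivot position: 7

After partitioning with pivot 34, the array becomes [23, 15, 1, 19, 34, 31, 34, 34, 38]. The pivot is placed at index 7. All elements to the left of the pivot are <= 34, and all elements to the right are > 34.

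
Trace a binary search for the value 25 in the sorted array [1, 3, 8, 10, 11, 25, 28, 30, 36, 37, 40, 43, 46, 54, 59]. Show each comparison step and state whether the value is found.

Binary search for 25 in [1, 3, 8, 10, 11, 25, 28, 30, 36, 37, 40, 43, 46, 54, 59]:

lo=0, hi=14, mid=7, arr[mid]=30 -> 30 > 25, search left half
lo=0, hi=6, mid=3, arr[mid]=10 -> 10 < 25, search right half
lo=4, hi=6, mid=5, arr[mid]=25 -> Found target at index 5!

Binary search finds 25 at index 5 after 3 comparisons. The search repeatedly halves the search space by comparing with the middle element.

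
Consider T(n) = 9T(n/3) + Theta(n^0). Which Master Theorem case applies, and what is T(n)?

Master Theorem for T(n) = 9T(n/3) + O(n^0):

a = 9, b = 3, c = 0
log_b(a) = log_3(9) = 2.0000

Case 1: c = 0 < log_3(9) = 2.0000
T(n) = O(n^(log_3 9)) = O(n^2)

For T(n) = 9T(n/3) + O(n^0): log_3(9) = 2.0000. This is Case 1 of the Master Theorem (c < log_b(a), work dominated by leaves), giving O(n^2).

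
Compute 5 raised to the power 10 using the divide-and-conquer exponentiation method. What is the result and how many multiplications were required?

Computing 5^10 by squaring (build up from 5^1; each line after the first costs one multiplication):

5^1 = 5
5^2 = (5^1)^2 = 5^2 = 25
5^4 = (5^2)^2 = 25^2 = 625
5^5 = 5 * 5^4 = 5 * 625 = 3125
5^10 = (5^5)^2 = 3125^2 = 9765625

Result: 9765625
Multiplications needed: 4 (4 lines after 5^1)

5^10 = 9765625. Using exponentiation by squaring, this requires 4 multiplications. The key idea: if the exponent is even, square the half-power; if odd, multiply by the base once.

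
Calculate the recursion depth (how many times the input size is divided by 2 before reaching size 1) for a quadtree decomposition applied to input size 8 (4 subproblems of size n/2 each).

For divide and conquer with division factor 2:

Problem sizes at each level:
Level 0: 8
Level 1: 4
Level 2: 2
Level 3: 1

The root is level 0 and the size-1 base case is level 3 (the tree spans levels 0 through 3, i.e. 4 levels counting the root), so the depth is the number of divisions: log_2(8) = 3

The recursion tree depth is log_2(8) = 3. At each level, the problem size is divided by 2, so it takes 3 divisions to reduce to a base case of size 1. The algorithm makes 4 recursive calls at each level.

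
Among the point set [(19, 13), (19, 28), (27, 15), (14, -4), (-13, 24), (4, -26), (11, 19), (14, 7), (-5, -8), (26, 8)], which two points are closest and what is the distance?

Computing all pairwise distances among 10 points:

d((19, 13), (19, 28)) = 15.0
d((19, 13), (27, 15)) = 8.2462
d((19, 13), (14, -4)) = 17.72
d((19, 13), (-13, 24)) = 33.8378
d((19, 13), (4, -26)) = 41.7852
d((19, 13), (11, 19)) = 10.0
d((19, 13), (14, 7)) = 7.8102
d((19, 13), (-5, -8)) = 31.8904
d((19, 13), (26, 8)) = 8.6023
d((19, 28), (27, 15)) = 15.2643
d((19, 28), (14, -4)) = 32.3883
d((19, 28), (-13, 24)) = 32.249
d((19, 28), (4, -26)) = 56.0446
d((19, 28), (11, 19)) = 12.0416
d((19, 28), (14, 7)) = 21.587
d((19, 28), (-5, -8)) = 43.2666
d((19, 28), (26, 8)) = 21.1896
d((27, 15), (14, -4)) = 23.0217
d((27, 15), (-13, 24)) = 41.0
d((27, 15), (4, -26)) = 47.0106
d((27, 15), (11, 19)) = 16.4924
d((27, 15), (14, 7)) = 15.2643
d((27, 15), (-5, -8)) = 39.4081
d((27, 15), (26, 8)) = 7.0711 <-- minimum
d((14, -4), (-13, 24)) = 38.8973
d((14, -4), (4, -26)) = 24.1661
d((14, -4), (11, 19)) = 23.1948
d((14, -4), (14, 7)) = 11.0
d((14, -4), (-5, -8)) = 19.4165
d((14, -4), (26, 8)) = 16.9706
d((-13, 24), (4, -26)) = 52.811
d((-13, 24), (11, 19)) = 24.5153
d((-13, 24), (14, 7)) = 31.9061
d((-13, 24), (-5, -8)) = 32.9848
d((-13, 24), (26, 8)) = 42.1545
d((4, -26), (11, 19)) = 45.5412
d((4, -26), (14, 7)) = 34.4819
d((4, -26), (-5, -8)) = 20.1246
d((4, -26), (26, 8)) = 40.4969
d((11, 19), (14, 7)) = 12.3693
d((11, 19), (-5, -8)) = 31.3847
d((11, 19), (26, 8)) = 18.6011
d((14, 7), (-5, -8)) = 24.2074
d((14, 7), (26, 8)) = 12.0416
d((-5, -8), (26, 8)) = 34.8855

Closest pair: (27, 15) and (26, 8) with distance 7.0711

The closest pair is (27, 15) and (26, 8) with Euclidean distance 7.0711. For 10 points, brute-force pairwise comparison is shown above. For large n, the divide-and-conquer algorithm (sort by x, recurse on halves, check the dividing strip) achieves O(n log n).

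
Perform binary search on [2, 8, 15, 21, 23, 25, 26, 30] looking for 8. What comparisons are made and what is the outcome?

Binary search for 8 in [2, 8, 15, 21, 23, 25, 26, 30]:

lo=0, hi=7, mid=3, arr[mid]=21 -> 21 > 8, search left half
lo=0, hi=2, mid=1, arr[mid]=8 -> Found target at index 1!

Binary search finds 8 at index 1 after 2 comparisons. The search repeatedly halves the search space by comparing with the middle element.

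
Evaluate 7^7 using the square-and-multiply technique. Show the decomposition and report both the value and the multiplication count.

Computing 7^7 by squaring (build up from 7^1; each line after the first costs one multiplication):

7^1 = 7
7^2 = (7^1)^2 = 7^2 = 49
7^3 = 7 * 7^2 = 7 * 49 = 343
7^6 = (7^3)^2 = 343^2 = 117649
7^7 = 7 * 7^6 = 7 * 117649 = 823543

Result: 823543
Multiplications needed: 4 (4 lines after 7^1)

7^7 = 823543. Using exponentiation by squaring, this requires 4 multiplications. The key idea: if the exponent is even, square the half-power; if odd, multiply by the base once.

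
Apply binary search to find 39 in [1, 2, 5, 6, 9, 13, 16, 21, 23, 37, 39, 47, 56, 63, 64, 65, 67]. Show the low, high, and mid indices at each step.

Binary search for 39 in [1, 2, 5, 6, 9, 13, 16, 21, 23, 37, 39, 47, 56, 63, 64, 65, 67]:

lo=0, hi=16, mid=8, arr[mid]=23 -> 23 < 39, search right half
lo=9, hi=16, mid=12, arr[mid]=56 -> 56 > 39, search left half
lo=9, hi=11, mid=10, arr[mid]=39 -> Found target at index 10!

Binary search finds 39 at index 10 after 3 comparisons. The search repeatedly halves the search space by comparing with the middle element.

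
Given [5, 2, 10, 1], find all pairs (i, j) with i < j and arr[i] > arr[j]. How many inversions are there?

Finding inversions in [5, 2, 10, 1]:

(0, 1): arr[0]=5 > arr[1]=2
(0, 3): arr[0]=5 > arr[3]=1
(1, 3): arr[1]=2 > arr[3]=1
(2, 3): arr[2]=10 > arr[3]=1

Total inversions: 4

The array has 4 inversion(s): (0,1), (0,3), (1,3), (2,3). Each pair (i,j) satisfies i < j and arr[i] > arr[j].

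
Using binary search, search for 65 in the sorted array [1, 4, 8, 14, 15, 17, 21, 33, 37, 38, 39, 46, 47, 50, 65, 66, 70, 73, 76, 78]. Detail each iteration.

Binary search for 65 in [1, 4, 8, 14, 15, 17, 21, 33, 37, 38, 39, 46, 47, 50, 65, 66, 70, 73, 76, 78]:

lo=0, hi=19, mid=9, arr[mid]=38 -> 38 < 65, search right half
lo=10, hi=19, mid=14, arr[mid]=65 -> Found target at index 14!

Binary search finds 65 at index 14 after 2 comparisons. The search repeatedly halves the search space by comparing with the middle element.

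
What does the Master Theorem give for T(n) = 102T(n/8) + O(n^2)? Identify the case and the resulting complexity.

Master Theorem for T(n) = 102T(n/8) + O(n^2):

a = 102, b = 8, c = 2
log_b(a) = log_8(102) = 2.2241

Case 1: c = 2 < log_8(102) = 2.2241
T(n) = O(n^(log_8 102))

For T(n) = 102T(n/8) + O(n^2): log_8(102) = 2.2241. This is Case 1 of the Master Theorem (c < log_b(a), work dominated by leaves), giving O(n^(log_8 102)).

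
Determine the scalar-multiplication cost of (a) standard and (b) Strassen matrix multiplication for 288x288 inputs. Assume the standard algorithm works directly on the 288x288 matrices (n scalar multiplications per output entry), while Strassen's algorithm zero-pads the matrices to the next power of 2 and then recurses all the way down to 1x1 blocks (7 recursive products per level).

Matrix multiplication for 288x288 matrices:

Strassen's algorithm requires power-of-2 dimensions. Pad 288x288 to 512x512 (next power of 2).

Standard algorithm: 288^3 = 23887872 multiplications
Strassen's algorithm: 7^(log2(512)) = 7^9 = 40353607 multiplications
Difference: 23887872 - 40353607 = -16465735 (Strassen uses MORE here due to padding overhead — for small or just-over-power-of-2 n, padding can outweigh the per-level savings)

Standard: 23887872 multiplications (288^3). Strassen: 40353607 multiplications (7^9, after padding to 512x512). Strassen reduces 8 recursive multiplications to 7 at each level.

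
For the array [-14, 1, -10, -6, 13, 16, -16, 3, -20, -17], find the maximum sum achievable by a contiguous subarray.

Using Kadane's algorithm on [-14, 1, -10, -6, 13, 16, -16, 3, -20, -17]:

Scanning through the array:
Position 1 (value 1): max_ending_here = 1, max_so_far = 1
Position 2 (value -10): max_ending_here = -9, max_so_far = 1
Position 3 (value -6): max_ending_here = -6, max_so_far = 1
Position 4 (value 13): max_ending_here = 13, max_so_far = 13
Position 5 (value 16): max_ending_here = 29, max_so_far = 29
Position 6 (value -16): max_ending_here = 13, max_so_far = 29
Position 7 (value 3): max_ending_here = 16, max_so_far = 29
Position 8 (value -20): max_ending_here = -4, max_so_far = 29
Position 9 (value -17): max_ending_here = -17, max_so_far = 29

Maximum subarray: [13, 16]
Maximum sum: 29

The maximum subarray is [13, 16] with sum 29. This subarray runs from index 4 to index 5.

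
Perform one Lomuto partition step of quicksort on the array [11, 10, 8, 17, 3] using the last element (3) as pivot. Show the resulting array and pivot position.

Lomuto partition with pivot = 3:

Initial array: [11, 10, 8, 17, 3]

arr[0]=11 > 3: no swap
arr[1]=10 > 3: no swap
arr[2]=8 > 3: no swap
arr[3]=17 > 3: no swap

Place pivot at position 0: [3, 10, 8, 17, 11]
Pivot position: 0

After partitioning with pivot 3, the array becomes [3, 10, 8, 17, 11]. The pivot is placed at index 0. All elements to the left of the pivot are <= 3, and all elements to the right are > 3.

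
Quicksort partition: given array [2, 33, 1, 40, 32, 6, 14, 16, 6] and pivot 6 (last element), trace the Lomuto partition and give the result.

Lomuto partition with pivot = 6:

Initial array: [2, 33, 1, 40, 32, 6, 14, 16, 6]

arr[0]=2 <= 6: swap with position 0, array becomes [2, 33, 1, 40, 32, 6, 14, 16, 6]
arr[1]=33 > 6: no swap
arr[2]=1 <= 6: swap with position 1, array becomes [2, 1, 33, 40, 32, 6, 14, 16, 6]
arr[3]=40 > 6: no swap
arr[4]=32 > 6: no swap
arr[5]=6 <= 6: swap with position 2, array becomes [2, 1, 6, 40, 32, 33, 14, 16, 6]
arr[6]=14 > 6: no swap
arr[7]=16 > 6: no swap

Place pivot at position 3: [2, 1, 6, 6, 32, 33, 14, 16, 40]
Pivot position: 3

After partitioning with pivot 6, the array becomes [2, 1, 6, 6, 32, 33, 14, 16, 40]. The pivot is placed at index 3. All elements to the left of the pivot are <= 6, and all elements to the right are > 6.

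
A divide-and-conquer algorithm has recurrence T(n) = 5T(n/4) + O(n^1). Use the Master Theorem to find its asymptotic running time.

Master Theorem for T(n) = 5T(n/4) + O(n^1):

a = 5, b = 4, c = 1
log_b(a) = log_4(5) = 1.1610

Case 1: c = 1 < log_4(5) = 1.1610
T(n) = O(n^(log_4 5))

For T(n) = 5T(n/4) + O(n^1): log_4(5) = 1.1610. This is Case 1 of the Master Theorem (c < log_b(a), work dominated by leaves), giving O(n^(log_4 5)).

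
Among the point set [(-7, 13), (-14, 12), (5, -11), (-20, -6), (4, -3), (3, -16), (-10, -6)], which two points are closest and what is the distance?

Computing all pairwise distances among 7 points:

d((-7, 13), (-14, 12)) = 7.0711
d((-7, 13), (5, -11)) = 26.8328
d((-7, 13), (-20, -6)) = 23.0217
d((-7, 13), (4, -3)) = 19.4165
d((-7, 13), (3, -16)) = 30.6757
d((-7, 13), (-10, -6)) = 19.2354
d((-14, 12), (5, -11)) = 29.8329
d((-14, 12), (-20, -6)) = 18.9737
d((-14, 12), (4, -3)) = 23.4307
d((-14, 12), (3, -16)) = 32.7567
d((-14, 12), (-10, -6)) = 18.4391
d((5, -11), (-20, -6)) = 25.4951
d((5, -11), (4, -3)) = 8.0623
d((5, -11), (3, -16)) = 5.3852 <-- minimum
d((5, -11), (-10, -6)) = 15.8114
d((-20, -6), (4, -3)) = 24.1868
d((-20, -6), (3, -16)) = 25.0799
d((-20, -6), (-10, -6)) = 10.0
d((4, -3), (3, -16)) = 13.0384
d((4, -3), (-10, -6)) = 14.3178
d((3, -16), (-10, -6)) = 16.4012

Closest pair: (5, -11) and (3, -16) with distance 5.3852

The closest pair is (5, -11) and (3, -16) with Euclidean distance 5.3852. For 7 points, brute-force pairwise comparison is shown above. For large n, the divide-and-conquer algorithm (sort by x, recurse on halves, check the dividing strip) achieves O(n log n).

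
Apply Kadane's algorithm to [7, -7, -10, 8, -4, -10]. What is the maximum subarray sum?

Using Kadane's algorithm on [7, -7, -10, 8, -4, -10]:

Scanning through the array:
Position 1 (value -7): max_ending_here = 0, max_so_far = 7
Position 2 (value -10): max_ending_here = -10, max_so_far = 7
Position 3 (value 8): max_ending_here = 8, max_so_far = 8
Position 4 (value -4): max_ending_here = 4, max_so_far = 8
Position 5 (value -10): max_ending_here = -6, max_so_far = 8

Maximum subarray: [8]
Maximum sum: 8

The maximum subarray is [8] with sum 8. This subarray runs from index 3 to index 3.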